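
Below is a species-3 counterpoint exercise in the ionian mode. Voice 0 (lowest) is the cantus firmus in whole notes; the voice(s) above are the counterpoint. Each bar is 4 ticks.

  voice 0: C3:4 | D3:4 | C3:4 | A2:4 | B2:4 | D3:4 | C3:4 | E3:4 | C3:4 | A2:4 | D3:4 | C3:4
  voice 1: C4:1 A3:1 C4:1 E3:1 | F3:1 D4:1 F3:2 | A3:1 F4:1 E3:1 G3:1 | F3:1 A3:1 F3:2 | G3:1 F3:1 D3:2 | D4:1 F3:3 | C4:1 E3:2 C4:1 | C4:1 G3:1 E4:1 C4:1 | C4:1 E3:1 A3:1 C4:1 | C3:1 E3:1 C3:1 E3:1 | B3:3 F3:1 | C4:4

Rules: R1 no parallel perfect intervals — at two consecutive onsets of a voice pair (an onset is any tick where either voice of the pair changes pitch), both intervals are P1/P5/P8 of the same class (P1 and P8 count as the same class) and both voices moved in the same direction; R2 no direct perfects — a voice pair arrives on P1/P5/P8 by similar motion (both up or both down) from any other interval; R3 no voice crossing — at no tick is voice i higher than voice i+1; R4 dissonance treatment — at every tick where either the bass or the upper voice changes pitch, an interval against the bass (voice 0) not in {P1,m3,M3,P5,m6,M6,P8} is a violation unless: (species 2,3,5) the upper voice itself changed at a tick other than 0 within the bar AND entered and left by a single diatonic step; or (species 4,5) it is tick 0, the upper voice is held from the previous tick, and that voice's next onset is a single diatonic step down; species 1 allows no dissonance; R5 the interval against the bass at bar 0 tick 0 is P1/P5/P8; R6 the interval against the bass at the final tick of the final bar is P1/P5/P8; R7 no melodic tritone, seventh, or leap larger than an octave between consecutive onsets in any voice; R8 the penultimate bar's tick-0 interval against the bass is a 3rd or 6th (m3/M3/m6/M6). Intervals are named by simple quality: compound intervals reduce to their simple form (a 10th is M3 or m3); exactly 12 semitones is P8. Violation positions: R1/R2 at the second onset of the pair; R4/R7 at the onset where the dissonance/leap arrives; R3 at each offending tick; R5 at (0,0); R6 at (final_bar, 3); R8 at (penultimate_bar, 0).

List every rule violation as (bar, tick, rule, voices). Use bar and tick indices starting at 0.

(2, 1, R4, (0, 1))
(2, 2, R7, (1,))
(4, 1, R4, (0, 1))
(5, 0, R2, (0, 1))
(10, 3, R7, (1,))

bar 0: v0=C3 v1=C4 downbeat P8
bar 1: v0=D3 v1=F3 downbeat m3
bar 2: v0=C3 v1=A3 downbeat M6
bar 3: v0=A2 v1=F3 downbeat m6
bar 4: v0=B2 v1=G3 downbeat m6
bar 5: v0=D3 v1=D4 downbeat P8
bar 6: v0=C3 v1=C4 downbeat P8
bar 7: v0=E3 v1=C4 downbeat m6
bar 8: v0=C3 v1=C4 downbeat P8
bar 9: v0=A2 v1=C3 downbeat m3
bar 10: v0=D3 v1=B3 downbeat M6
bar 11: v0=C3 v1=C4 downbeat P8
  -> R4 @ bar 2 tick 1 v(0, 1): C3/F4 P4 untreated
  -> R7 @ bar 2 tick 2 v(1,): F4->E3 leap 13st
  -> R4 @ bar 4 tick 1 v(0, 1): B2/F3 TT untreated
  -> R2 @ bar 5 tick 0 v(0, 1): B2/D3 m3 -> D3/D4 P8 similar
  -> R7 @ bar 10 tick 3 v(1,): B3->F3 leap 6st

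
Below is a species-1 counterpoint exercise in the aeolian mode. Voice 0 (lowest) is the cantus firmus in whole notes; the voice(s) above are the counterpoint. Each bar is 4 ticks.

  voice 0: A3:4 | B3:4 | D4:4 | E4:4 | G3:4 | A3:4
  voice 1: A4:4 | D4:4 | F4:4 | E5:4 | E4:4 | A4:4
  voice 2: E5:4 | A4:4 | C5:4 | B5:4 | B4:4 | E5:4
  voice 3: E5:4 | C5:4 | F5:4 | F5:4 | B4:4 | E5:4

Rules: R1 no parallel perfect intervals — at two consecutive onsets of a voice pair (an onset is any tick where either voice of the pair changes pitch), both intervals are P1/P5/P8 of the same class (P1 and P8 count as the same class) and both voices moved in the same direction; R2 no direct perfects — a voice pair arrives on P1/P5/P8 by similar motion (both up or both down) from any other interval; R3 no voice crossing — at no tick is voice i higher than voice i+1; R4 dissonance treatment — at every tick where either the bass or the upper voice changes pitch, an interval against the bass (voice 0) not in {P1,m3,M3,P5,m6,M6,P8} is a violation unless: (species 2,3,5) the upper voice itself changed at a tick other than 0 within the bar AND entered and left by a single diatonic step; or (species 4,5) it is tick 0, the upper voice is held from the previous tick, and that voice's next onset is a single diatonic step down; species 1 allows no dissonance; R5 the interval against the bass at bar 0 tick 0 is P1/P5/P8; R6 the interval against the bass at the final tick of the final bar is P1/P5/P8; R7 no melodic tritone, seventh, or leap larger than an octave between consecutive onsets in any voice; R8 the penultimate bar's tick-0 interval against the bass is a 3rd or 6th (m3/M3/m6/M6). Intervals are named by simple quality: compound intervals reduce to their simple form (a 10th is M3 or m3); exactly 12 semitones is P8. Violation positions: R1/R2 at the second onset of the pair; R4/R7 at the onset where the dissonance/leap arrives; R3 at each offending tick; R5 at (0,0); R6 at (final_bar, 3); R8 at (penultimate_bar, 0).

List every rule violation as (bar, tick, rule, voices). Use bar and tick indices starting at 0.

(1, 0, R1, (1, 2))
(1, 0, R4, (0, 2))
(1, 0, R4, (0, 3))
(2, 0, R1, (1, 2))
(2, 0, R2, (1, 3))
(2, 0, R4, (0, 2))
(3, 0, R1, (1, 2))
(3, 0, R2, (0, 1))
(3, 0, R2, (0, 2))
(3, 0, R3, (2, 3))
(3, 0, R4, (0, 3))
(3, 0, R7, (1,))
(3, 0, R7, (2,))
(3, 1, R3, (2, 3))
(3, 2, R3, (2, 3))
(3, 3, R3, (2, 3))
(4, 0, R1, (1, 2))
(4, 0, R2, (1, 3))
(4, 0, R2, (2, 3))
(4, 0, R7, (3,))
(5, 0, R1, (1, 2))
(5, 0, R1, (1, 3))
(5, 0, R1, (2, 3))
(5, 0, R2, (0, 1))
(5, 0, R2, (0, 2))
(5, 0, R2, (0, 3))

bar 0: v0=A3 v1=A4 v2=E5 v3=E5 downbeat P5
bar 1: v0=B3 v1=D4 v2=A4 v3=C5 downbeat m2
bar 2: v0=D4 v1=F4 v2=C5 v3=F5 downbeat m3
bar 3: v0=E4 v1=E5 v2=B5 v3=F5 downbeat m2
bar 4: v0=G3 v1=E4 v2=B4 v3=B4 downbeat M3
bar 5: v0=A3 v1=A4 v2=E5 v3=E5 downbeat P5
  -> R1 @ bar 1 tick 0 v(1, 2): A4/E5 P5 -> D4/A4 P5 similar
  -> R4 @ bar 1 tick 0 v(0, 2): B3/A4 m7 untreated
  -> R4 @ bar 1 tick 0 v(0, 3): B3/C5 m2 untreated
  -> R1 @ bar 2 tick 0 v(1, 2): D4/A4 P5 -> F4/C5 P5 similar
  -> R2 @ bar 2 tick 0 v(1, 3): D4/C5 m7 -> F4/F5 P8 similar
  -> R4 @ bar 2 tick 0 v(0, 2): D4/C5 m7 untreated
  -> R1 @ bar 3 tick 0 v(1, 2): F4/C5 P5 -> E5/B5 P5 similar
  -> R2 @ bar 3 tick 0 v(0, 1): D4/F4 m3 -> E4/E5 P8 similar
  -> R2 @ bar 3 tick 0 v(0, 2): D4/C5 m7 -> E4/B5 P5 similar
  -> R3 @ bar 3 tick 0 v(2, 3): B5 above F5
  -> R4 @ bar 3 tick 0 v(0, 3): E4/F5 m2 untreated
  -> R7 @ bar 3 tick 0 v(1,): F4->E5 leap 11st
  -> R7 @ bar 3 tick 0 v(2,): C5->B5 leap 11st
  -> R3 @ bar 3 tick 1 v(2, 3): B5 above F5
  -> R3 @ bar 3 tick 2 v(2, 3): B5 above F5
  -> R3 @ bar 3 tick 3 v(2, 3): B5 above F5
  -> R1 @ bar 4 tick 0 v(1, 2): E5/B5 P5 -> E4/B4 P5 similar
  -> R2 @ bar 4 tick 0 v(1, 3): E5/F5 m2 -> E4/B4 P5 similar
  -> R2 @ bar 4 tick 0 v(2, 3): B5/F5 TT -> B4/B4 P1 similar
  -> R7 @ bar 4 tick 0 v(3,): F5->B4 leap 6st
  -> R1 @ bar 5 tick 0 v(1, 2): E4/B4 P5 -> A4/E5 P5 similar
  -> R1 @ bar 5 tick 0 v(1, 3): E4/B4 P5 -> A4/E5 P5 similar
  -> R1 @ bar 5 tick 0 v(2, 3): B4/B4 P1 -> E5/E5 P1 similar
  -> R2 @ bar 5 tick 0 v(0, 1): G3/E4 M6 -> A3/A4 P8 similar
  -> R2 @ bar 5 tick 0 v(0, 2): G3/B4 M3 -> A3/E5 P5 similar
  -> R2 @ bar 5 tick 0 v(0, 3): G3/B4 M3 -> A3/E5 P5 similar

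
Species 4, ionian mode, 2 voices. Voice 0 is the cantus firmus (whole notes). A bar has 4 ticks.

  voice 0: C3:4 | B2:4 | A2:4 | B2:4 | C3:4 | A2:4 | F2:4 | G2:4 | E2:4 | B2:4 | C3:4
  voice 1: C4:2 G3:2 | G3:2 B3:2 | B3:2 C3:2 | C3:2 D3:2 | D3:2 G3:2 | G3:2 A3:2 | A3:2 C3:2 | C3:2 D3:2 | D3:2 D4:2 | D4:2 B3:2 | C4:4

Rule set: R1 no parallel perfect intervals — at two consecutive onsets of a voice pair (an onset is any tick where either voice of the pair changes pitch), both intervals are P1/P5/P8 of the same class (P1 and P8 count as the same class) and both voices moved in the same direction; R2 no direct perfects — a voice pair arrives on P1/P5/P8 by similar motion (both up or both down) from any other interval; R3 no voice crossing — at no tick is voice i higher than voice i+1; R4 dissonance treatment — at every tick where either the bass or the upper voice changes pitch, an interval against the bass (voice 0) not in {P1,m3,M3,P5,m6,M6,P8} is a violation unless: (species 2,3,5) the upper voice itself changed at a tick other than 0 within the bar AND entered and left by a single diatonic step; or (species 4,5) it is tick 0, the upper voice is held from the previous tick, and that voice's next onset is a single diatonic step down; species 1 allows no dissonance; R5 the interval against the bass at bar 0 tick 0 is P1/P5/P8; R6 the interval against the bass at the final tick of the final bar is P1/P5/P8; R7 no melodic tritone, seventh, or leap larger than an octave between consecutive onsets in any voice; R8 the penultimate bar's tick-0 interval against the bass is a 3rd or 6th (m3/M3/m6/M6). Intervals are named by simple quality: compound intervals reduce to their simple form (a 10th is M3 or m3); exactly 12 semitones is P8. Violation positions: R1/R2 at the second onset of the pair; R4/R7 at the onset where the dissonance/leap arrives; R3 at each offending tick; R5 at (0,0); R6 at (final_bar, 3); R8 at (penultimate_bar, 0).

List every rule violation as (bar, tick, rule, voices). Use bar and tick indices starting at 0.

(2, 0, R4, (0, 1))
(2, 2, R7, (1,))
(3, 0, R4, (0, 1))
(4, 0, R4, (0, 1))
(5, 0, R4, (0, 1))
(7, 0, R4, (0, 1))
(8, 0, R4, (0, 1))
(8, 2, R4, (0, 1))
(10, 0, R1, (0, 1))

bar 0: v0=C3 v1=C4 downbeat P8
bar 1: v0=B2 v1=G3 downbeat m6
bar 2: v0=A2 v1=B3 downbeat M2
bar 3: v0=B2 v1=C3 downbeat m2
bar 4: v0=C3 v1=D3 downbeat M2
bar 5: v0=A2 v1=G3 downbeat m7
bar 6: v0=F2 v1=A3 downbeat M3
bar 7: v0=G2 v1=C3 downbeat P4
bar 8: v0=E2 v1=D3 downbeat m7
bar 9: v0=B2 v1=D4 downbeat m3
bar 10: v0=C3 v1=C4 downbeat P8
  -> R4 @ bar 2 tick 0 v(0, 1): A2/B3 M2 untreated
  -> R7 @ bar 2 tick 2 v(1,): B3->C3 leap 11st
  -> R4 @ bar 3 tick 0 v(0, 1): B2/C3 m2 untreated
  -> R4 @ bar 4 tick 0 v(0, 1): C3/D3 M2 untreated
  -> R4 @ bar 5 tick 0 v(0, 1): A2/G3 m7 untreated
  -> R4 @ bar 7 tick 0 v(0, 1): G2/C3 P4 untreated
  -> R4 @ bar 8 tick 0 v(0, 1): E2/D3 m7 untreated
  -> R4 @ bar 8 tick 2 v(0, 1): E2/D4 m7 untreated
  -> R1 @ bar 10 tick 0 v(0, 1): B2/B3 P8 -> C3/C4 P8 similar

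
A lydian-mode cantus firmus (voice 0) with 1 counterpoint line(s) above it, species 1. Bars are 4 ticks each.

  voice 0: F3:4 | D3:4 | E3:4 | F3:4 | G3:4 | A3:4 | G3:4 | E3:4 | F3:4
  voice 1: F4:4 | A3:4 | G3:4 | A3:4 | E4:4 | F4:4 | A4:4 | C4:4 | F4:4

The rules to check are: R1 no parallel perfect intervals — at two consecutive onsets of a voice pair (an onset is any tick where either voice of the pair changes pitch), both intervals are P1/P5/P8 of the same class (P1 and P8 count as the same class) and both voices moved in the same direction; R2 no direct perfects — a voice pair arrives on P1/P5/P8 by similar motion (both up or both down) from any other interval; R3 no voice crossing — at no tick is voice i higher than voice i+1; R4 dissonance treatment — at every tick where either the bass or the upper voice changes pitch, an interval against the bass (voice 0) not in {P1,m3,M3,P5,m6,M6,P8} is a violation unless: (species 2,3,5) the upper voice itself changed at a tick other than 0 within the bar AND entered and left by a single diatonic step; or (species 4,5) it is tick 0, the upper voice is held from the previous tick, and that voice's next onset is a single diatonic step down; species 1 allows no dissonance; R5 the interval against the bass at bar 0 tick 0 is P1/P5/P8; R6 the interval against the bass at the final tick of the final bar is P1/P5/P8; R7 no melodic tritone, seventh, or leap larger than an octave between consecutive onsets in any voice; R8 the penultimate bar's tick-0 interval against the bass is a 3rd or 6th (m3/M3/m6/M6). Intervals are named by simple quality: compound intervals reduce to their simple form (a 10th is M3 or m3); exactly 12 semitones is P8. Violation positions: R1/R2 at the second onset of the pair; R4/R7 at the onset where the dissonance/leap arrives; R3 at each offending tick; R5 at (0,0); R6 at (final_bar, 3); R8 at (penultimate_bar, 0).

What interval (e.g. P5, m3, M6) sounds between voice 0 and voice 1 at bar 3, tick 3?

M3

voice 0=F3 voice 1=A3 -> M3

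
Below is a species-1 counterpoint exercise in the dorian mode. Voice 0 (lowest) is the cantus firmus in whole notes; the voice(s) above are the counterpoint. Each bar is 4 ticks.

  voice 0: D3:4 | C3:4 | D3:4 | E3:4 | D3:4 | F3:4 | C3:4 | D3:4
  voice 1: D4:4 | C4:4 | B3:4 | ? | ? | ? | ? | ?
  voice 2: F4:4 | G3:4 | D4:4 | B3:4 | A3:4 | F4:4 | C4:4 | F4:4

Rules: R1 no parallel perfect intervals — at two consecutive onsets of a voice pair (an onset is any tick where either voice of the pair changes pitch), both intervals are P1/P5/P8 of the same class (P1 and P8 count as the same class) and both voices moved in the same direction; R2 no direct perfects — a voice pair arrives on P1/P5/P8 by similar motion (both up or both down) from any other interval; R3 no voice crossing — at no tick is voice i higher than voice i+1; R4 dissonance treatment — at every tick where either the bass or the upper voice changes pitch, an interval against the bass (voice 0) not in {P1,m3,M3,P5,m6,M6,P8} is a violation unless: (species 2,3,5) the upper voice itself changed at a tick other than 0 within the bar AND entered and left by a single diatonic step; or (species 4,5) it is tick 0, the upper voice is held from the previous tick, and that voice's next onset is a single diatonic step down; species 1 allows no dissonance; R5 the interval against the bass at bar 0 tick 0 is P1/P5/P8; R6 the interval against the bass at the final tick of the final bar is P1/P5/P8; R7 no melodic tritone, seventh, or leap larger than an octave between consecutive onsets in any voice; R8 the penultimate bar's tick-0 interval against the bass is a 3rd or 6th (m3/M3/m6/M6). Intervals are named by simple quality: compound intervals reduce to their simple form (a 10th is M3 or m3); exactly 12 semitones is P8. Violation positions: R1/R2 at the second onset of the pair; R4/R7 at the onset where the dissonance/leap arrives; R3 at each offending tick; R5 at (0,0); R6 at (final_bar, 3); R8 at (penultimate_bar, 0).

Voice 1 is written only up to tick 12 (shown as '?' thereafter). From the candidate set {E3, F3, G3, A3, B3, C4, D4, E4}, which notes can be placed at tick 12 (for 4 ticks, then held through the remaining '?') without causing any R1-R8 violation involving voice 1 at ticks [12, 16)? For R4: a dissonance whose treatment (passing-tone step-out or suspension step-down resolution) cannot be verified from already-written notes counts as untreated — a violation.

E3: violates R2
F3: violates R4,R7
G3: legal
A3: violates R4
B3: legal
C4: violates R3
D4: violates R3,R4
E4: violates R2,R3

{B3, G3}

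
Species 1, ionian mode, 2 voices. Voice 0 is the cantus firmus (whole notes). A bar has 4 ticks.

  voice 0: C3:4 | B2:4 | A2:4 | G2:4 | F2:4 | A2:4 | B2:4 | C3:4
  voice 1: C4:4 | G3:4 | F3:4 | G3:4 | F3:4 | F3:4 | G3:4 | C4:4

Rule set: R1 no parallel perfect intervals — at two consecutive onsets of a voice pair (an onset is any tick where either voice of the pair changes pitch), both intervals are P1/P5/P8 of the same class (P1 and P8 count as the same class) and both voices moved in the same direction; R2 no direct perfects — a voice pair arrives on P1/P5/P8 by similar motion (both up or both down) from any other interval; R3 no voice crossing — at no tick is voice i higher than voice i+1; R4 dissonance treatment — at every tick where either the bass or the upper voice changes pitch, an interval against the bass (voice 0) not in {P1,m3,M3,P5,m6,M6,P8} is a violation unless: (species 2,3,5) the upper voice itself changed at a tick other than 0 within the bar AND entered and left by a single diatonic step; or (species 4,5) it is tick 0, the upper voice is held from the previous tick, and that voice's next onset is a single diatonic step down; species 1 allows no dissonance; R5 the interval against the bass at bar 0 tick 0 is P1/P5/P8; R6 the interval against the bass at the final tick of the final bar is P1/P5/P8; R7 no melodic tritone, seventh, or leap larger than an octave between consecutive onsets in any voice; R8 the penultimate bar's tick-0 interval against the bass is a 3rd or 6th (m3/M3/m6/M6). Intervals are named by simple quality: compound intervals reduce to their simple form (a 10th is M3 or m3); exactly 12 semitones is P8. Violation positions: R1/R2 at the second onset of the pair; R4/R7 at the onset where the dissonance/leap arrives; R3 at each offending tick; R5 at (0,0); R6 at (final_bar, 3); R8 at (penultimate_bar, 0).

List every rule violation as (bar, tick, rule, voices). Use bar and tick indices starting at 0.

(4, 0, R1, (0, 1))
(7, 0, R2, (0, 1))

bar 0: v0=C3 v1=C4 downbeat P8
bar 1: v0=B2 v1=G3 downbeat m6
bar 2: v0=A2 v1=F3 downbeat m6
bar 3: v0=G2 v1=G3 downbeat P8
bar 4: v0=F2 v1=F3 downbeat P8
bar 5: v0=A2 v1=F3 downbeat m6
bar 6: v0=B2 v1=G3 downbeat m6
bar 7: v0=C3 v1=C4 downbeat P8
  -> R1 @ bar 4 tick 0 v(0, 1): G2/G3 P8 -> F2/F3 P8 similar
  -> R2 @ bar 7 tick 0 v(0, 1): B2/G3 m6 -> C3/C4 P8 similar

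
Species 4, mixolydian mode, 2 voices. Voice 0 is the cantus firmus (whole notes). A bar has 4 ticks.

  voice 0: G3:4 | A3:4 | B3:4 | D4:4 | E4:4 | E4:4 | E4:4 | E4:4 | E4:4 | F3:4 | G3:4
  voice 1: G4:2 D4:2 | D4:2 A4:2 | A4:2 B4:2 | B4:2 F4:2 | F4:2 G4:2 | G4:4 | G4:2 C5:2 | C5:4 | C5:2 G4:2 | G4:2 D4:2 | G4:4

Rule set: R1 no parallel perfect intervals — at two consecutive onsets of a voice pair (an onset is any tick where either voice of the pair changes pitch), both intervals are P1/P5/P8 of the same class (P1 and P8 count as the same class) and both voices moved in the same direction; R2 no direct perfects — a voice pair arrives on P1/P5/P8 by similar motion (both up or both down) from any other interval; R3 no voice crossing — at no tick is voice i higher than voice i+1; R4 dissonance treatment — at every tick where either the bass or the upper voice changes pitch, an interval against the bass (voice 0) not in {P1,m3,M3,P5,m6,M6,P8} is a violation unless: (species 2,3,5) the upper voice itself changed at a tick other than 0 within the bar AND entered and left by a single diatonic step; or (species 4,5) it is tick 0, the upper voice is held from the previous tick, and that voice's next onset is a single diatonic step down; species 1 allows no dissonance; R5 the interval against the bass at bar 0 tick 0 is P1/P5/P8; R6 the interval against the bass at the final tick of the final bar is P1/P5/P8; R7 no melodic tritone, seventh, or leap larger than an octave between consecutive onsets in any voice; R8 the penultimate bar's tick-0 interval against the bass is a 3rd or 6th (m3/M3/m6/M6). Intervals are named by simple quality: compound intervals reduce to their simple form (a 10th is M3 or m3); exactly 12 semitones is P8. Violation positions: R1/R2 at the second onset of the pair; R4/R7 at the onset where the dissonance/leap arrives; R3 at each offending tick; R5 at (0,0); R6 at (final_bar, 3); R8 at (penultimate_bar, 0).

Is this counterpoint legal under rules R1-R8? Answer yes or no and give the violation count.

bar 0: v0=G3 v1=G4 (P8)
bar 1: v0=A3 v1=D4 (P4)
bar 2: v0=B3 v1=A4 (m7)
bar 3: v0=D4 v1=B4 (M6)
bar 4: v0=E4 v1=F4 (m2)
bar 5: v0=E4 v1=G4 (m3)
bar 6: v0=E4 v1=G4 (m3)
bar 7: v0=E4 v1=C5 (m6)
bar 8: v0=E4 v1=C5 (m6)
bar 9: v0=F3 v1=G4 (M2)
bar 10: v0=G3 v1=G4 (P8)
  R4 @ bar1.0: A3/D4 P4 untreated
  R4 @ bar2.0: B3/A4 m7 untreated
  R7 @ bar3.2: B4->F4 leap 6st
  R4 @ bar4.0: E4/F4 m2 untreated
  R4 @ bar9.0: F3/G4 M2 untreated
  R7 @ bar9.0: E4->F3 leap 11st
  R8 @ bar9.0: penult M2 not 3rd/6th
  R2 @ bar10.0: F3/D4 M6 -> G3/G4 P8 similar

No (8 violations)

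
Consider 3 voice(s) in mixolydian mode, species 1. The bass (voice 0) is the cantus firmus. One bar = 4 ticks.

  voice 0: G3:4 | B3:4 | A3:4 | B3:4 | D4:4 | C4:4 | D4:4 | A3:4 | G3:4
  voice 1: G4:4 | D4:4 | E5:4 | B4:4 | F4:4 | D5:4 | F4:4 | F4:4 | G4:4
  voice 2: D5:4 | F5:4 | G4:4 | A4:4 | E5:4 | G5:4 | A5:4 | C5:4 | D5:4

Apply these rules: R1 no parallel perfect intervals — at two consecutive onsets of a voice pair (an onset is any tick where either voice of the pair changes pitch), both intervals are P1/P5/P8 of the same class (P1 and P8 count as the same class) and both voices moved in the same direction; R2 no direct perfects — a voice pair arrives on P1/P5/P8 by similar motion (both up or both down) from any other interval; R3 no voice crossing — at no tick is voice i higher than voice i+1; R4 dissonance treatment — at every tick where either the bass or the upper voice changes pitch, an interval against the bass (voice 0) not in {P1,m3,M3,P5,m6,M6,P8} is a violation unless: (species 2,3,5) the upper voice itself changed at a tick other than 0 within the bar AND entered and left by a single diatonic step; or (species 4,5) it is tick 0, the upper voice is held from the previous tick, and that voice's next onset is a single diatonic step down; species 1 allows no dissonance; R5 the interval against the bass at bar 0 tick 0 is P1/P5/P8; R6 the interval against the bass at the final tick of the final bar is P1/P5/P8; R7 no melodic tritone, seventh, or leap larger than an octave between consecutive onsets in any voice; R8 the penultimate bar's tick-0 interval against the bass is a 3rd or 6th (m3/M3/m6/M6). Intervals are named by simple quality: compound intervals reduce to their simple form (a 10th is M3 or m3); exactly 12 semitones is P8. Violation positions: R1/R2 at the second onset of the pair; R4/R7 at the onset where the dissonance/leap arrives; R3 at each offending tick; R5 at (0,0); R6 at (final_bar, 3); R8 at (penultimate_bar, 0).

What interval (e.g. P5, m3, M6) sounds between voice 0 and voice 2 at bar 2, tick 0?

m7

voice 0=A3 voice 2=G4 -> m7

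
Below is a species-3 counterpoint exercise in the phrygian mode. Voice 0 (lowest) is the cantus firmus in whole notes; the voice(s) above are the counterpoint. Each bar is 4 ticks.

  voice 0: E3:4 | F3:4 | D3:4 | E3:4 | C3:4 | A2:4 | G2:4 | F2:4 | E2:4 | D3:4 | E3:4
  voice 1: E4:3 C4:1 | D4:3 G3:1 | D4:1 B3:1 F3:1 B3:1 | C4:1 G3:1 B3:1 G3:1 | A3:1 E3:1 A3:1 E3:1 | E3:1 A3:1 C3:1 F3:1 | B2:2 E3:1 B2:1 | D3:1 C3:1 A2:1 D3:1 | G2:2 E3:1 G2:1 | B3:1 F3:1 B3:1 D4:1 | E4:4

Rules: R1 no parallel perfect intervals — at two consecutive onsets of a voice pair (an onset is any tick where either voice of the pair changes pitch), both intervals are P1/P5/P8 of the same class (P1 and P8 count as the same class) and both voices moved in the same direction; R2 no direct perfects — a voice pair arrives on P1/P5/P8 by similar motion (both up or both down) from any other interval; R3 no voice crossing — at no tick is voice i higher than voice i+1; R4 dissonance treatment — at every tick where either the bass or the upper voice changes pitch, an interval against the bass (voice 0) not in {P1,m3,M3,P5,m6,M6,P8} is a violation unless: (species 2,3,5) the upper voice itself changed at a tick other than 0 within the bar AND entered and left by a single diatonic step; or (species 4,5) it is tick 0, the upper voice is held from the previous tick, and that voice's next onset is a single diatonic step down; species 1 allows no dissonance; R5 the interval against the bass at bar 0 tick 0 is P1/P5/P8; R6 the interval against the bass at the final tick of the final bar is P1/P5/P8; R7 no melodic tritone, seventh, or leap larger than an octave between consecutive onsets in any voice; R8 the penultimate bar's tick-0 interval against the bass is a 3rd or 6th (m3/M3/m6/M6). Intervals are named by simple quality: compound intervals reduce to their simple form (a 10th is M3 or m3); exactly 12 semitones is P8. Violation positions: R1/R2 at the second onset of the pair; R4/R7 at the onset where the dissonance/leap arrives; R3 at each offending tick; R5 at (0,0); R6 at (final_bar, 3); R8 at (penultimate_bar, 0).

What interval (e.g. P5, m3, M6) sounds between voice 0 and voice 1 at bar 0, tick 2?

voice 0=E3 voice 1=E4 -> P8

P8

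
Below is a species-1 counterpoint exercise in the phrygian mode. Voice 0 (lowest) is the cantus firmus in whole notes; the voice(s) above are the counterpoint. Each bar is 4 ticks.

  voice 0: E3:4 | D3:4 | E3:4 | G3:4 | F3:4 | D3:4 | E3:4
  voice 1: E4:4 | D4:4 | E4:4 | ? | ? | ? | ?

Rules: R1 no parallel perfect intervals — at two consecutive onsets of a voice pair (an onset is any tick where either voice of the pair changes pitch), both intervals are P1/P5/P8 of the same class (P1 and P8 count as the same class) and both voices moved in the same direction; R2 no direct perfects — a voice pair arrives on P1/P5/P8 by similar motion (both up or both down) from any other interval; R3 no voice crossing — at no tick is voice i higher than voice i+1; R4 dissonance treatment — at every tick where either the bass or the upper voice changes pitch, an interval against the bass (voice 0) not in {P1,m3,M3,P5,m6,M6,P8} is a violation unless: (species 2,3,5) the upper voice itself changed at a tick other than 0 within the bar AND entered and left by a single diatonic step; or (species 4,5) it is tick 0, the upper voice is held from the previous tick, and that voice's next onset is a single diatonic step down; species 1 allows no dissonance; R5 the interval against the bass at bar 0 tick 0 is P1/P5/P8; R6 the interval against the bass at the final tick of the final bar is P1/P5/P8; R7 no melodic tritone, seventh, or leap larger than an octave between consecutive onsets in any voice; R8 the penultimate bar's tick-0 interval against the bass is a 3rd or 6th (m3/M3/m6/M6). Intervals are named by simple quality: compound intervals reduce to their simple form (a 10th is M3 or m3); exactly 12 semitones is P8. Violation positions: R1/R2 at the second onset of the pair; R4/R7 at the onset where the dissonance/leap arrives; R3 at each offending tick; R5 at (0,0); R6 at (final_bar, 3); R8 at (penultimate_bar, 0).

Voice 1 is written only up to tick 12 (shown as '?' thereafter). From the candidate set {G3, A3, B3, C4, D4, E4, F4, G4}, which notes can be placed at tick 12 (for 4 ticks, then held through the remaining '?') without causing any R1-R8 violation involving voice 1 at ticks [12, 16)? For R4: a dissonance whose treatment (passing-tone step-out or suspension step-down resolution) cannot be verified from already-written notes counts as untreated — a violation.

G3: legal
A3: violates R4
B3: legal
C4: violates R4
D4: legal
E4: legal
F4: violates R4
G4: violates R1

{B3, D4, E4, G3}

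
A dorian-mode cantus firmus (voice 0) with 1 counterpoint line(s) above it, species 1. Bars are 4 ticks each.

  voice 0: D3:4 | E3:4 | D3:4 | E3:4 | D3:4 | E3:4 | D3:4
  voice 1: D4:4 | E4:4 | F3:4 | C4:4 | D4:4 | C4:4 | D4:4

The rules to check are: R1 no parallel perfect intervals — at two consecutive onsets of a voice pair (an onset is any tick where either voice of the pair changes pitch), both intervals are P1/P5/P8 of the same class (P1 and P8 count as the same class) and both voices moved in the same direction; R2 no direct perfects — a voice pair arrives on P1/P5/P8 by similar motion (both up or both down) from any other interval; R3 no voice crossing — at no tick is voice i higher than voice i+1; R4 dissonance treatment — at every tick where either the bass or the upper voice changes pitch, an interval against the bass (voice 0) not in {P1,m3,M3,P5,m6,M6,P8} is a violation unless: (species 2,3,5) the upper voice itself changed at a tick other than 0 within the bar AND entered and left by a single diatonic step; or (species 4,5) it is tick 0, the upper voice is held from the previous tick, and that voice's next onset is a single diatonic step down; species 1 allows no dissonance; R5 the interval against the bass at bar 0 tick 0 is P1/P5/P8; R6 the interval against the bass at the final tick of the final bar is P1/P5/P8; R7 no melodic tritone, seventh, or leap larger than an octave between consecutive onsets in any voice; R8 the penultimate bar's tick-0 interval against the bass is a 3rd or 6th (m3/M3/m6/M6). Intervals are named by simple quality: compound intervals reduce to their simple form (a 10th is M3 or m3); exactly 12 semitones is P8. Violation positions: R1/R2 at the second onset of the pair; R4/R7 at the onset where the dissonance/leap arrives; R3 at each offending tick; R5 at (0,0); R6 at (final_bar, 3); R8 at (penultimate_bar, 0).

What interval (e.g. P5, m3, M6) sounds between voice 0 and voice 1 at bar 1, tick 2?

voice 0=E3 voice 1=E4 -> P8

P8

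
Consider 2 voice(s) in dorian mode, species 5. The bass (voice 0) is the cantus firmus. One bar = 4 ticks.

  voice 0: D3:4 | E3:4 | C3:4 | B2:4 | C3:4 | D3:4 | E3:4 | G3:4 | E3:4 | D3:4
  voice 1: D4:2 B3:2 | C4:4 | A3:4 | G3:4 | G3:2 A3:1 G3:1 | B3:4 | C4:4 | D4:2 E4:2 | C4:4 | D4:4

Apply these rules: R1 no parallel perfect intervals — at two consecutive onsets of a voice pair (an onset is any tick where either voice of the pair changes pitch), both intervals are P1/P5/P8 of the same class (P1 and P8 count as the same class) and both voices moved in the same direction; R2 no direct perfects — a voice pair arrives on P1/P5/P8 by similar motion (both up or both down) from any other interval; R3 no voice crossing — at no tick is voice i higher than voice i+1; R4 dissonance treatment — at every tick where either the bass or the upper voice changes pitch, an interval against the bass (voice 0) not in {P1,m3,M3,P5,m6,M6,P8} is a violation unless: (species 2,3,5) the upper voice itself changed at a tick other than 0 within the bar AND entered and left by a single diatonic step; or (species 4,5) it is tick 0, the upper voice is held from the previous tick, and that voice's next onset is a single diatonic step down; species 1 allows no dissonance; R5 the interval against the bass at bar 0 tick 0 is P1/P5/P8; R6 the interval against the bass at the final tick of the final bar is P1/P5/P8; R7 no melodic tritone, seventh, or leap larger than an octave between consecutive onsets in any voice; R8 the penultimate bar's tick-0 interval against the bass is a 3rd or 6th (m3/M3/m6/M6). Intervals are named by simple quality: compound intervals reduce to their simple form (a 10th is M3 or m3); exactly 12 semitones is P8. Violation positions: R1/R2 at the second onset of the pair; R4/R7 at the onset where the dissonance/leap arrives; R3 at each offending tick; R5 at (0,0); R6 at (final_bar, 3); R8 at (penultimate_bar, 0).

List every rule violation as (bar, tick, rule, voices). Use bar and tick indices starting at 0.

bar 0: v0=D3 v1=D4 downbeat P8
bar 1: v0=E3 v1=C4 downbeat m6
bar 2: v0=C3 v1=A3 downbeat M6
bar 3: v0=B2 v1=G3 downbeat m6
bar 4: v0=C3 v1=G3 downbeat P5
bar 5: v0=D3 v1=B3 downbeat M6
bar 6: v0=E3 v1=C4 downbeat m6
bar 7: v0=G3 v1=D4 downbeat P5
bar 8: v0=E3 v1=C4 downbeat m6
bar 9: v0=D3 v1=D4 downbeat P8
  -> R2 @ bar 7 tick 0 v(0, 1): E3/C4 m6 -> G3/D4 P5 similar

(7, 0, R2, (0, 1))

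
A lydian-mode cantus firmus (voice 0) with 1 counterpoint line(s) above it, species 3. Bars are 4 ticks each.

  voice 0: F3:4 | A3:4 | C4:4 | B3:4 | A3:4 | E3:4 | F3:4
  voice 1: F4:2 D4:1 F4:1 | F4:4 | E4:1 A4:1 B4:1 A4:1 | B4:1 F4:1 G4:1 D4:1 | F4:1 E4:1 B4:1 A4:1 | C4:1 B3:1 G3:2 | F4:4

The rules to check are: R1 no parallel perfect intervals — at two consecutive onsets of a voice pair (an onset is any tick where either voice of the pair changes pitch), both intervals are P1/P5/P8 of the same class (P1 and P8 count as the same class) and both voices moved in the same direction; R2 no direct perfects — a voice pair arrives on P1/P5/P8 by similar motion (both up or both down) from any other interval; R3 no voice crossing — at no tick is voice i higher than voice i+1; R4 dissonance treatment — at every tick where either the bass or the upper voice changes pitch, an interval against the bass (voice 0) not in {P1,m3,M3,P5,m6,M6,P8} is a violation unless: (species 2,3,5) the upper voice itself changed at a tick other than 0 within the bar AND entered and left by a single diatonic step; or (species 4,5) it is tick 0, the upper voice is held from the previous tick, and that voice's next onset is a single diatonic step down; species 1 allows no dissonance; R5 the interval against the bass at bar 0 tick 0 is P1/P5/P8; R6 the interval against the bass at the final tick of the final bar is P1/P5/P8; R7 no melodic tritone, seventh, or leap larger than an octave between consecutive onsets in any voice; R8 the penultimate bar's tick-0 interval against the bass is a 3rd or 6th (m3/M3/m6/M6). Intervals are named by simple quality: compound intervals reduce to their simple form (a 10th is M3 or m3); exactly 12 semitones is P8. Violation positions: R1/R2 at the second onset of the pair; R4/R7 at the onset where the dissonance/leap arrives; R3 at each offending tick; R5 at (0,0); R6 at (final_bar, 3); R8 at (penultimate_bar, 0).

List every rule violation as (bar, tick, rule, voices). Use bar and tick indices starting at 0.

(3, 1, R4, (0, 1))
(3, 1, R7, (1,))
(4, 2, R4, (0, 1))
(6, 0, R2, (0, 1))
(6, 0, R7, (1,))

bar 0: v0=F3 v1=F4 downbeat P8
bar 1: v0=A3 v1=F4 downbeat m6
bar 2: v0=C4 v1=E4 downbeat M3
bar 3: v0=B3 v1=B4 downbeat P8
bar 4: v0=A3 v1=F4 downbeat m6
bar 5: v0=E3 v1=C4 downbeat m6
bar 6: v0=F3 v1=F4 downbeat P8
  -> R4 @ bar 3 tick 1 v(0, 1): B3/F4 TT untreated
  -> R7 @ bar 3 tick 1 v(1,): B4->F4 leap 6st
  -> R4 @ bar 4 tick 2 v(0, 1): A3/B4 M2 untreated
  -> R2 @ bar 6 tick 0 v(0, 1): E3/G3 m3 -> F3/F4 P8 similar
  -> R7 @ bar 6 tick 0 v(1,): G3->F4 leap 10st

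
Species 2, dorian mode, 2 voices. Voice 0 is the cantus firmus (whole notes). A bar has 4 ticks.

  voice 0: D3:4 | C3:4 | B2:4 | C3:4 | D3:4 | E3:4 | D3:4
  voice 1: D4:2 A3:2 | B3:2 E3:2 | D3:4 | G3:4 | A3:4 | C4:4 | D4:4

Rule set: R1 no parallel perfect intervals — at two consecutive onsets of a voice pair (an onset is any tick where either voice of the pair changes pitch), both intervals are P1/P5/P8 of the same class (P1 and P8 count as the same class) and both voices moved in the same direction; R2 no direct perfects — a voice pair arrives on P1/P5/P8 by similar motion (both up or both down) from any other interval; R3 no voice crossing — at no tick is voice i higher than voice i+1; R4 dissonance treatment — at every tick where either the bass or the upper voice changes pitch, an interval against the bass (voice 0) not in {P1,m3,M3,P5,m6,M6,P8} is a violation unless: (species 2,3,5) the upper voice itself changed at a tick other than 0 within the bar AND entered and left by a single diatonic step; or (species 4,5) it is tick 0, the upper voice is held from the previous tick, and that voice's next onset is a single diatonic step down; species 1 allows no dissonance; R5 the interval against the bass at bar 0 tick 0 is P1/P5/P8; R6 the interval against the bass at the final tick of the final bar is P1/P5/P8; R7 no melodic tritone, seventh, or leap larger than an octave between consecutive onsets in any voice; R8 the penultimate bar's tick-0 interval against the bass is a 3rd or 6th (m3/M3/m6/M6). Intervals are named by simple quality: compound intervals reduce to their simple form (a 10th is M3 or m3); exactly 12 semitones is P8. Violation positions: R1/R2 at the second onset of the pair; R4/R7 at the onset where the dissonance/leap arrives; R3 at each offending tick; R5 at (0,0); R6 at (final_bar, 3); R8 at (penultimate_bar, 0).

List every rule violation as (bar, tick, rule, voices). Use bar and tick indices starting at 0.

bar 0: v0=D3 v1=D4 downbeat P8
bar 1: v0=C3 v1=B3 downbeat M7
bar 2: v0=B2 v1=D3 downbeat m3
bar 3: v0=C3 v1=G3 downbeat P5
bar 4: v0=D3 v1=A3 downbeat P5
bar 5: v0=E3 v1=C4 downbeat m6
bar 6: v0=D3 v1=D4 downbeat P8
  -> R4 @ bar 1 tick 0 v(0, 1): C3/B3 M7 untreated
  -> R2 @ bar 3 tick 0 v(0, 1): B2/D3 m3 -> C3/G3 P5 similar
  -> R1 @ bar 4 tick 0 v(0, 1): C3/G3 P5 -> D3/A3 P5 similar

(1, 0, R4, (0, 1))
(3, 0, R2, (0, 1))
(4, 0, R1, (0, 1))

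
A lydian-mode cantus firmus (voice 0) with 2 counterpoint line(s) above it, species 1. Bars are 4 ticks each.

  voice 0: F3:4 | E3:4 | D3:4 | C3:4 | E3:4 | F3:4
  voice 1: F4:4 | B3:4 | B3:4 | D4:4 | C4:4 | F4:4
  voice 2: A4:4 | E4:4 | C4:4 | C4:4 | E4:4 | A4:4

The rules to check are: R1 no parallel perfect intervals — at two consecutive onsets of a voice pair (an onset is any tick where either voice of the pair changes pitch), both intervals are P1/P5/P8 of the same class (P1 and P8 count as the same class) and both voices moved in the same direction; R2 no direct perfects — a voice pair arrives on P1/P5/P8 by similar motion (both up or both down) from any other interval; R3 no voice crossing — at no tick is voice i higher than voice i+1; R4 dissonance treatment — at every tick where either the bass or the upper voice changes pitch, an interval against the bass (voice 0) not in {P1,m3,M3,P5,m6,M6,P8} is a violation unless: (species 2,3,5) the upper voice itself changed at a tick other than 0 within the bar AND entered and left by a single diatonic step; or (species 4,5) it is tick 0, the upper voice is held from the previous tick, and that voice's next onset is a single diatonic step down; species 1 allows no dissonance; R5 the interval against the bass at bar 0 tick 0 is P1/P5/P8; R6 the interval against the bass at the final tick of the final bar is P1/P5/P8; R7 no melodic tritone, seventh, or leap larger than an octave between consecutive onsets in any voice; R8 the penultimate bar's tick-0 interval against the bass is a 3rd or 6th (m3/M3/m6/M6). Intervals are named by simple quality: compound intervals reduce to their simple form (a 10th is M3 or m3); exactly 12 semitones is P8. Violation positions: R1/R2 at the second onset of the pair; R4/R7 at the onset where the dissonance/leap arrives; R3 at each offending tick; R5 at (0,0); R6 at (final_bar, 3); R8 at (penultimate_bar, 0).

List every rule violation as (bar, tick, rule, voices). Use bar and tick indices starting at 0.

bar 0: v0=F3 v1=F4 v2=A4 downbeat M3
bar 1: v0=E3 v1=B3 v2=E4 downbeat P8
bar 2: v0=D3 v1=B3 v2=C4 downbeat m7
bar 3: v0=C3 v1=D4 v2=C4 downbeat P8
bar 4: v0=E3 v1=C4 v2=E4 downbeat P8
bar 5: v0=F3 v1=F4 v2=A4 downbeat M3
  -> R5 @ bar 0 tick 0 v(0, 2): opens on M3
  -> R2 @ bar 1 tick 0 v(0, 1): F3/F4 P8 -> E3/B3 P5 similar
  -> R2 @ bar 1 tick 0 v(0, 2): F3/A4 M3 -> E3/E4 P8 similar
  -> R7 @ bar 1 tick 0 v(1,): F4->B3 leap 6st
  -> R4 @ bar 2 tick 0 v(0, 2): D3/C4 m7 untreated
  -> R3 @ bar 3 tick 0 v(1, 2): D4 above C4
  -> R4 @ bar 3 tick 0 v(0, 1): C3/D4 M2 untreated
  -> R3 @ bar 3 tick 1 v(1, 2): D4 above C4
  -> R3 @ bar 3 tick 2 v(1, 2): D4 above C4
  -> R3 @ bar 3 tick 3 v(1, 2): D4 above C4
  -> R1 @ bar 4 tick 0 v(0, 2): C3/C4 P8 -> E3/E4 P8 similar
  -> R8 @ bar 4 tick 0 v(0, 2): penult P8 not 3rd/6th
  -> R2 @ bar 5 tick 0 v(0, 1): E3/C4 m6 -> F3/F4 P8 similar
  -> R6 @ bar 5 tick 3 v(0, 2): closes on M3

(0, 0, R5, (0, 2))
(1, 0, R2, (0, 1))
(1, 0, R2, (0, 2))
(1, 0, R7, (1,))
(2, 0, R4, (0, 2))
(3, 0, R3, (1, 2))
(3, 0, R4, (0, 1))
(3, 1, R3, (1, 2))
(3, 2, R3, (1, 2))
(3, 3, R3, (1, 2))
(4, 0, R1, (0, 2))
(4, 0, R8, (0, 2))
(5, 0, R2, (0, 1))
(5, 3, R6, (0, 2))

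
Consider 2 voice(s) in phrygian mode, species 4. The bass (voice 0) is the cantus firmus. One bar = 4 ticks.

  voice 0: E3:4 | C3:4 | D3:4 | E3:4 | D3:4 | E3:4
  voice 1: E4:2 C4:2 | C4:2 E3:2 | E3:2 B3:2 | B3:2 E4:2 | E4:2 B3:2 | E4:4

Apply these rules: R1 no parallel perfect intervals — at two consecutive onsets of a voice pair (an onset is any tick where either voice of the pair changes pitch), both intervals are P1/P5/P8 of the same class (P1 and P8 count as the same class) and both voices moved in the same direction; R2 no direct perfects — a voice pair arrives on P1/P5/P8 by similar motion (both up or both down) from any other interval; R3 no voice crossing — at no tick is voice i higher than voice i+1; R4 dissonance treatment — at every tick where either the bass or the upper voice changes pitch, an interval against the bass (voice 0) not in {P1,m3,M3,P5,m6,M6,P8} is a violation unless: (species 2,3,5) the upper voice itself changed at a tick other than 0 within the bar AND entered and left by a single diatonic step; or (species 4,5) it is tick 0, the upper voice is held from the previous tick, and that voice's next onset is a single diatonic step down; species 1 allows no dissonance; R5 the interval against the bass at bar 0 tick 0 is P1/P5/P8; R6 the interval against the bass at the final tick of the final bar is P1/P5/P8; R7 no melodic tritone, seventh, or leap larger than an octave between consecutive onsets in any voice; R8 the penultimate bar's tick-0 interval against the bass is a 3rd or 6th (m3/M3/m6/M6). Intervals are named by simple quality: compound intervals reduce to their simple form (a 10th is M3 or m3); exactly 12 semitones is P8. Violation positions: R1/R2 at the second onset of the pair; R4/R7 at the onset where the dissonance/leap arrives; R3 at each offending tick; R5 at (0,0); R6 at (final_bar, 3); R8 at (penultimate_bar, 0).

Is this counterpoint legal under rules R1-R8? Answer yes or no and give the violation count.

No (4 violations)

bar 0: v0=E3 v1=E4 (P8)
bar 1: v0=C3 v1=C4 (P8)
bar 2: v0=D3 v1=E3 (M2)
bar 3: v0=E3 v1=B3 (P5)
bar 4: v0=D3 v1=E4 (M2)
bar 5: v0=E3 v1=E4 (P8)
  R4 @ bar2.0: D3/E3 M2 untreated
  R4 @ bar4.0: D3/E4 M2 untreated
  R8 @ bar4.0: penult M2 not 3rd/6th
  R2 @ bar5.0: D3/B3 M6 -> E3/E4 P8 similar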